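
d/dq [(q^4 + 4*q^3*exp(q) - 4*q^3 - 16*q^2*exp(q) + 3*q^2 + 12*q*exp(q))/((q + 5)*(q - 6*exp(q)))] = (q*(q + 5)*(6*exp(q) - 1)*(q^3 + 4*q^2*exp(q) - 4*q^2 - 16*q*exp(q) + 3*q + 12*exp(q)) + q*(q - 6*exp(q))*(-q^3 - 4*q^2*exp(q) + 4*q^2 + 16*q*exp(q) - 3*q - 12*exp(q)) + 2*(q + 5)*(q - 6*exp(q))*(2*q^3*exp(q) + 2*q^3 - 2*q^2*exp(q) - 6*q^2 - 10*q*exp(q) + 3*q + 6*exp(q)))/((q + 5)^2*(q - 6*exp(q))^2)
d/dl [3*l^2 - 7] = 6*l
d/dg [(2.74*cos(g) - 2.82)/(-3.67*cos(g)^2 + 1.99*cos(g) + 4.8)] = (-10.0558*cos(g)^2 + 20.6988*cos(g) - 18.7638)*sin(g)/(13.4689*cos(g)^4 - 14.6066*cos(g)^3 - 31.2719*cos(g)^2 + 19.104*cos(g) + 23.04)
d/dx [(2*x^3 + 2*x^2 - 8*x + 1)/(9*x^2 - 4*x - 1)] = 2*(9*x^4 - 8*x^3 + 29*x^2 - 11*x + 6)/(81*x^4 - 72*x^3 - 2*x^2 + 8*x + 1)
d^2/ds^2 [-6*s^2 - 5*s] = -12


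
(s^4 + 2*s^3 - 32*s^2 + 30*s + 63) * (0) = 0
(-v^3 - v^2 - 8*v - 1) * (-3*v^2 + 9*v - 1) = 3*v^5 - 6*v^4 + 16*v^3 - 68*v^2 - v + 1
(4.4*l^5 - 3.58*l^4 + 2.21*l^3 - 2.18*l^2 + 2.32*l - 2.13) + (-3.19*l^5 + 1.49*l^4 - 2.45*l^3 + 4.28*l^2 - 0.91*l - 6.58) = 1.21*l^5 - 2.09*l^4 - 0.24*l^3 + 2.1*l^2 + 1.41*l - 8.71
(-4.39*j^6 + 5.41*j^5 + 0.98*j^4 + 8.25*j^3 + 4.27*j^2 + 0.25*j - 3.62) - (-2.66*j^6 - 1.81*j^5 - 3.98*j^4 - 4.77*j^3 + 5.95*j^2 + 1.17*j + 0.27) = -1.73*j^6 + 7.22*j^5 + 4.96*j^4 + 13.02*j^3 - 1.68*j^2 - 0.92*j - 3.89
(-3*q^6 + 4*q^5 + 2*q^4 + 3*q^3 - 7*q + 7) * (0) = 0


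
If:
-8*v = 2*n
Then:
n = -4*v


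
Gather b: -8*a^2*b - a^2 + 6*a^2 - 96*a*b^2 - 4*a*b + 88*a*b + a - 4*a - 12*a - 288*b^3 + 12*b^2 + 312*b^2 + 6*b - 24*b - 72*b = 5*a^2 - 15*a - 288*b^3 + b^2*(324 - 96*a) + b*(-8*a^2 + 84*a - 90)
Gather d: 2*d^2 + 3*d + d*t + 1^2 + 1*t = 2*d^2 + d*(t + 3) + t + 1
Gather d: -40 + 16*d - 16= 16*d - 56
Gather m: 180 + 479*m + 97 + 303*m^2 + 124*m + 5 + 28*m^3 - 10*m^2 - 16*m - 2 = 28*m^3 + 293*m^2 + 587*m + 280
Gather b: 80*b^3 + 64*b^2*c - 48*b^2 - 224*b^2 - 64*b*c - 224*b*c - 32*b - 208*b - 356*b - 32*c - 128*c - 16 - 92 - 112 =80*b^3 + b^2*(64*c - 272) + b*(-288*c - 596) - 160*c - 220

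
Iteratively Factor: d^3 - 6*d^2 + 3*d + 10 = (d + 1)*(d^2 - 7*d + 10) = (d - 2)*(d + 1)*(d - 5)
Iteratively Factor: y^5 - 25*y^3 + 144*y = (y - 4)*(y^4 + 4*y^3 - 9*y^2 - 36*y) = (y - 4)*(y + 3)*(y^3 + y^2 - 12*y) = (y - 4)*(y + 3)*(y + 4)*(y^2 - 3*y) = (y - 4)*(y - 3)*(y + 3)*(y + 4)*(y)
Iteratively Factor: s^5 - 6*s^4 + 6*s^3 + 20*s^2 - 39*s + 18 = (s - 1)*(s^4 - 5*s^3 + s^2 + 21*s - 18) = (s - 1)^2*(s^3 - 4*s^2 - 3*s + 18) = (s - 3)*(s - 1)^2*(s^2 - s - 6) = (s - 3)^2*(s - 1)^2*(s + 2)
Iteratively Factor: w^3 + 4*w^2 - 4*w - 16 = (w + 4)*(w^2 - 4) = (w - 2)*(w + 4)*(w + 2)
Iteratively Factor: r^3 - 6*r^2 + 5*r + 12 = (r + 1)*(r^2 - 7*r + 12) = (r - 3)*(r + 1)*(r - 4)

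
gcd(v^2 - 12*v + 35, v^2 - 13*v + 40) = v - 5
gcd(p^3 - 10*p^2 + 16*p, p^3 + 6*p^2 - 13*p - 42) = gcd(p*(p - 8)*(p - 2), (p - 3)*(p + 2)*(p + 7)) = 1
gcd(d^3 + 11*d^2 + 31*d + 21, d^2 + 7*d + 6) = d + 1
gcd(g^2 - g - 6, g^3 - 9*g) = g - 3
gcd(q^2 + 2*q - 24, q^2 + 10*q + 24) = q + 6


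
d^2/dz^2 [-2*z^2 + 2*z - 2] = -4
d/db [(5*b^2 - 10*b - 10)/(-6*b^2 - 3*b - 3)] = 25*b*(-b - 2)/(3*(4*b^4 + 4*b^3 + 5*b^2 + 2*b + 1))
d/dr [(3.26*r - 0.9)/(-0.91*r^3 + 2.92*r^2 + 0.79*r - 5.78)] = (5.9332*r^3 - 11.9762*r^2 + 5.256*r - 18.1318)/(0.8281*r^6 - 5.3144*r^5 + 7.0886*r^4 + 15.1332*r^3 - 33.1311*r^2 - 9.1324*r + 33.4084)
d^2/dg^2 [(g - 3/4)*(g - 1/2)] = 2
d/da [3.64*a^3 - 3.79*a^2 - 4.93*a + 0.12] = 10.92*a^2 - 7.58*a - 4.93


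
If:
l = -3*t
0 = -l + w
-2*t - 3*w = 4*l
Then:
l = 0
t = 0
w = 0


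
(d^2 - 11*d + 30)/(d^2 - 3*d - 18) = (d - 5)/(d + 3)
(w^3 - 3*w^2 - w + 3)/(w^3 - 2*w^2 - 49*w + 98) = (w^3 - 3*w^2 - w + 3)/(w^3 - 2*w^2 - 49*w + 98)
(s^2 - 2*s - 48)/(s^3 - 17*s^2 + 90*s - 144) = (s + 6)/(s^2 - 9*s + 18)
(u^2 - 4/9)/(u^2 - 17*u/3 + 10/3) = (u + 2/3)/(u - 5)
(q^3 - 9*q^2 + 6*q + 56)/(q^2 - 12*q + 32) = (q^2 - 5*q - 14)/(q - 8)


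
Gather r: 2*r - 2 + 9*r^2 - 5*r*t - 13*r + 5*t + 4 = 9*r^2 + r*(-5*t - 11) + 5*t + 2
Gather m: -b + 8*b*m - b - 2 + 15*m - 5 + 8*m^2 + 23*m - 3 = -2*b + 8*m^2 + m*(8*b + 38) - 10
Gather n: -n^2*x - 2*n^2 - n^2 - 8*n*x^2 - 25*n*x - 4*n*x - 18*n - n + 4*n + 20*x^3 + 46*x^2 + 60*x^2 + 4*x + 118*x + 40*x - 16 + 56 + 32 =n^2*(-x - 3) + n*(-8*x^2 - 29*x - 15) + 20*x^3 + 106*x^2 + 162*x + 72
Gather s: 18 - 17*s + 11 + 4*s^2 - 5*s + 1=4*s^2 - 22*s + 30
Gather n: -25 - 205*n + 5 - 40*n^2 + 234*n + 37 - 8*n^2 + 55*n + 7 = -48*n^2 + 84*n + 24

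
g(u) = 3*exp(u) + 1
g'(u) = 3*exp(u)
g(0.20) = 4.66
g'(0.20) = 3.66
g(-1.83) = 1.48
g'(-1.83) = 0.48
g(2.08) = 25.01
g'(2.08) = 24.01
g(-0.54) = 2.75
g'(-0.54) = 1.75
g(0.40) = 5.48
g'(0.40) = 4.48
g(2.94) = 57.75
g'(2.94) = 56.75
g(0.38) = 5.39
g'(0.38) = 4.39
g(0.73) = 7.23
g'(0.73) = 6.23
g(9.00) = 24310.25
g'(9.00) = 24309.25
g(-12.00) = 1.00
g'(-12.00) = 0.00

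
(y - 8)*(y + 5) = y^2 - 3*y - 40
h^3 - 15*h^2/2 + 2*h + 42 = (h - 6)*(h - 7/2)*(h + 2)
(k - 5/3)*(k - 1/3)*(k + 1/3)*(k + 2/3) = k^4 - k^3 - 11*k^2/9 + k/9 + 10/81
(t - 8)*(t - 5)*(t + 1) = t^3 - 12*t^2 + 27*t + 40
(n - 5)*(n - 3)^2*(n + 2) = n^4 - 9*n^3 + 17*n^2 + 33*n - 90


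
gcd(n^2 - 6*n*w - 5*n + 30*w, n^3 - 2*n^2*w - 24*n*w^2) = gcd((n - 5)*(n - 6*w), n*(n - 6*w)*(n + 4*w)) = -n + 6*w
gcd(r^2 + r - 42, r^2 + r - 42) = r^2 + r - 42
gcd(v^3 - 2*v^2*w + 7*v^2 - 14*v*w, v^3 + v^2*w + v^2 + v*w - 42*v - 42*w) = v + 7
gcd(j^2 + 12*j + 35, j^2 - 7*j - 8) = 1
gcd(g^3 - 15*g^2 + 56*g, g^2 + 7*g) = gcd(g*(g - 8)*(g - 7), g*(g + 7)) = g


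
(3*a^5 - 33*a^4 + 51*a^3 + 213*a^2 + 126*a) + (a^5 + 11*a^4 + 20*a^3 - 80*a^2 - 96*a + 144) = 4*a^5 - 22*a^4 + 71*a^3 + 133*a^2 + 30*a + 144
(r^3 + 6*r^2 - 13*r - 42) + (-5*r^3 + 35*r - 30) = -4*r^3 + 6*r^2 + 22*r - 72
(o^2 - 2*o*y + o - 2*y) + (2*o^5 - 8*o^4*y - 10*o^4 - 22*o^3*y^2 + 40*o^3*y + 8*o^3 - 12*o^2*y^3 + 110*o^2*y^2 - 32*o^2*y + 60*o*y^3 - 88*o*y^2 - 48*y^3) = 2*o^5 - 8*o^4*y - 10*o^4 - 22*o^3*y^2 + 40*o^3*y + 8*o^3 - 12*o^2*y^3 + 110*o^2*y^2 - 32*o^2*y + o^2 + 60*o*y^3 - 88*o*y^2 - 2*o*y + o - 48*y^3 - 2*y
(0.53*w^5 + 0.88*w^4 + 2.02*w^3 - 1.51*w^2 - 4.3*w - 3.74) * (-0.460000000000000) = -0.2438*w^5 - 0.4048*w^4 - 0.9292*w^3 + 0.6946*w^2 + 1.978*w + 1.7204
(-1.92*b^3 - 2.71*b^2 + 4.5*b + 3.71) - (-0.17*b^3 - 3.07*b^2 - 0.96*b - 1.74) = -1.75*b^3 + 0.36*b^2 + 5.46*b + 5.45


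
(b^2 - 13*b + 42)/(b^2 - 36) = (b - 7)/(b + 6)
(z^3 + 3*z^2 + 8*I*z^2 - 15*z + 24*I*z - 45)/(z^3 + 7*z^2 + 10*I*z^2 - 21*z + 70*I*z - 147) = (z^2 + z*(3 + 5*I) + 15*I)/(z^2 + 7*z*(1 + I) + 49*I)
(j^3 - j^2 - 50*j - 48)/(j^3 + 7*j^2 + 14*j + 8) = (j^2 - 2*j - 48)/(j^2 + 6*j + 8)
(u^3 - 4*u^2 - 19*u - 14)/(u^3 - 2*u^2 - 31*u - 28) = (u + 2)/(u + 4)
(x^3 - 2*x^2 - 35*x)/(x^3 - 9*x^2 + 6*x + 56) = x*(x + 5)/(x^2 - 2*x - 8)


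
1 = 1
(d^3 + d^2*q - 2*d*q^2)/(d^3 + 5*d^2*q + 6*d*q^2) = (d - q)/(d + 3*q)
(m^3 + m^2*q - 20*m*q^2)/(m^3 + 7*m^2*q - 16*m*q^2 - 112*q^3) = m*(m + 5*q)/(m^2 + 11*m*q + 28*q^2)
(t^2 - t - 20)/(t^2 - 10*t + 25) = (t + 4)/(t - 5)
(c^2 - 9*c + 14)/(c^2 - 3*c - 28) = (c - 2)/(c + 4)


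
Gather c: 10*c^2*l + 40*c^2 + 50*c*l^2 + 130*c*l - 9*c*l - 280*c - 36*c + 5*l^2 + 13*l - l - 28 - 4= c^2*(10*l + 40) + c*(50*l^2 + 121*l - 316) + 5*l^2 + 12*l - 32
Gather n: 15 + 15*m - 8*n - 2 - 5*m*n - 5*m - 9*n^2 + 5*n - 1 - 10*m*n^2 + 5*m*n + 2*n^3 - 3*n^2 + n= 10*m + 2*n^3 + n^2*(-10*m - 12) - 2*n + 12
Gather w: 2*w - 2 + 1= 2*w - 1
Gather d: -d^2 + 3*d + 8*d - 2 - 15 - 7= -d^2 + 11*d - 24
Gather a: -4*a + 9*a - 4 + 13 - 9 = 5*a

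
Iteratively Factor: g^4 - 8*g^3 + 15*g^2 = (g)*(g^3 - 8*g^2 + 15*g) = g*(g - 5)*(g^2 - 3*g) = g^2*(g - 5)*(g - 3)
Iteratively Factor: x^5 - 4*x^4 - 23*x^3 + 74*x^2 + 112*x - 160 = (x + 2)*(x^4 - 6*x^3 - 11*x^2 + 96*x - 80) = (x + 2)*(x + 4)*(x^3 - 10*x^2 + 29*x - 20) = (x - 1)*(x + 2)*(x + 4)*(x^2 - 9*x + 20) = (x - 4)*(x - 1)*(x + 2)*(x + 4)*(x - 5)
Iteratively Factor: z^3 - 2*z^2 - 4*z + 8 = (z - 2)*(z^2 - 4) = (z - 2)*(z + 2)*(z - 2)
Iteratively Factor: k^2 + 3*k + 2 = (k + 1)*(k + 2)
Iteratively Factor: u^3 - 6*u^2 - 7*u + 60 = (u - 4)*(u^2 - 2*u - 15) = (u - 5)*(u - 4)*(u + 3)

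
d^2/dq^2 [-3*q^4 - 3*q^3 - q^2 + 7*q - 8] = -36*q^2 - 18*q - 2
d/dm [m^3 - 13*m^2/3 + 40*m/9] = 3*m^2 - 26*m/3 + 40/9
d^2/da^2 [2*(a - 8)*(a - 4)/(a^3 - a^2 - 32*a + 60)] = 4*(a^6 - 36*a^5 + 324*a^4 - 1104*a^3 + 1524*a^2 - 4848*a + 15248)/(a^9 - 3*a^8 - 93*a^7 + 371*a^6 + 2616*a^5 - 14412*a^4 - 10448*a^3 + 173520*a^2 - 345600*a + 216000)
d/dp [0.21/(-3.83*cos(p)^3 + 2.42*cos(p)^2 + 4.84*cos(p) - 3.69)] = (-2.4129*cos(p)^2 + 1.0164*cos(p) + 1.0164)*sin(p)/(3.83*cos(p)^3 - 2.42*cos(p)^2 - 4.84*cos(p) + 3.69)^2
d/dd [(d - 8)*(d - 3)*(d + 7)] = 3*d^2 - 8*d - 53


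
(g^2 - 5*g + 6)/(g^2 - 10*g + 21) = (g - 2)/(g - 7)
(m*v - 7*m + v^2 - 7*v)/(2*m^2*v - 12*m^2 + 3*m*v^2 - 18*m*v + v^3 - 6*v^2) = (v - 7)/(2*m*v - 12*m + v^2 - 6*v)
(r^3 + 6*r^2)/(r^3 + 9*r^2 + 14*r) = r*(r + 6)/(r^2 + 9*r + 14)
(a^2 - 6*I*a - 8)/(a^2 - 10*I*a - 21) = (-a^2 + 6*I*a + 8)/(-a^2 + 10*I*a + 21)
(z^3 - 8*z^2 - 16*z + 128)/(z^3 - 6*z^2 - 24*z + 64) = (z - 4)/(z - 2)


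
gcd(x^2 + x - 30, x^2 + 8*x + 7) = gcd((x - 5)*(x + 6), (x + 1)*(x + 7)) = 1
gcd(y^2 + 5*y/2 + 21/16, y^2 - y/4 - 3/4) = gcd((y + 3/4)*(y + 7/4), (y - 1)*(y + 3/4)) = y + 3/4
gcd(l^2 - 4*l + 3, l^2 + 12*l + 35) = 1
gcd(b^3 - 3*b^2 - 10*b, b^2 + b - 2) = b + 2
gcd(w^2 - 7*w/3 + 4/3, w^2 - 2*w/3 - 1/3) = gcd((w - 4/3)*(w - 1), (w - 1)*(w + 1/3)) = w - 1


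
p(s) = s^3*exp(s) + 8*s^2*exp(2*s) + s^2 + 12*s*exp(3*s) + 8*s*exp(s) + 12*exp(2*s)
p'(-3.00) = -6.51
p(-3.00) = 6.66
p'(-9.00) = -18.07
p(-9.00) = 80.90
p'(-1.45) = -1.60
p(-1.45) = 0.03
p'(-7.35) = -14.88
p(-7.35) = 53.73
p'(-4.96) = -10.46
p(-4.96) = 23.48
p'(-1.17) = -0.27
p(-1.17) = -0.24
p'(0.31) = 130.73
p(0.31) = 36.68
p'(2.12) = 60485.86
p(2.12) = 18264.23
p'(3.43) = 4246192.97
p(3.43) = 1314893.19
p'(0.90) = 1018.33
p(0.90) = 292.81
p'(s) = s^3*exp(s) + 16*s^2*exp(2*s) + 3*s^2*exp(s) + 36*s*exp(3*s) + 16*s*exp(2*s) + 8*s*exp(s) + 2*s + 12*exp(3*s) + 24*exp(2*s) + 8*exp(s)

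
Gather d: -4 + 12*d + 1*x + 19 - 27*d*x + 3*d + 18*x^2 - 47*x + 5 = d*(15 - 27*x) + 18*x^2 - 46*x + 20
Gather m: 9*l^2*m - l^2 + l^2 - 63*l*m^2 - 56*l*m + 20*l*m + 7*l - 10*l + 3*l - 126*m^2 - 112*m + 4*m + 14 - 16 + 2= m^2*(-63*l - 126) + m*(9*l^2 - 36*l - 108)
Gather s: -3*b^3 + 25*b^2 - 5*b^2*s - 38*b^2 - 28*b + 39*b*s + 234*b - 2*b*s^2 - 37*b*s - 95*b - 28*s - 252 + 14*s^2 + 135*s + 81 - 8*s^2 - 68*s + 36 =-3*b^3 - 13*b^2 + 111*b + s^2*(6 - 2*b) + s*(-5*b^2 + 2*b + 39) - 135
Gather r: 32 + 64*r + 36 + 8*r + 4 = 72*r + 72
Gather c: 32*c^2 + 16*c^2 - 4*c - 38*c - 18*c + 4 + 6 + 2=48*c^2 - 60*c + 12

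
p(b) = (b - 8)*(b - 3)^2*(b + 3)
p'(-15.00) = -21276.00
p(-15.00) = 89424.00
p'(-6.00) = -2133.00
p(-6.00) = 3402.00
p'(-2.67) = -292.49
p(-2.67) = -113.20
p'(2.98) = 1.20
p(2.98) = -0.01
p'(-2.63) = -280.92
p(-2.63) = -124.67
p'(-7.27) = -3400.21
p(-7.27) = 6877.14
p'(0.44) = 106.15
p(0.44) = -170.44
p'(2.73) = 16.34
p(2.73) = -2.20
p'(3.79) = -43.56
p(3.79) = -17.84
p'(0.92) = 101.78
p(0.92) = -120.07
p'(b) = (b - 8)*(b - 3)^2 + (b - 8)*(b + 3)*(2*b - 6) + (b - 3)^2*(b + 3)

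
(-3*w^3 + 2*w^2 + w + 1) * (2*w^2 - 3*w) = -6*w^5 + 13*w^4 - 4*w^3 - w^2 - 3*w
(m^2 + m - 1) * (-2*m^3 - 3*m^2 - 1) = -2*m^5 - 5*m^4 - m^3 + 2*m^2 - m + 1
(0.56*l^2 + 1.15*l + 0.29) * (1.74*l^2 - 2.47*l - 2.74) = 0.9744*l^4 + 0.6178*l^3 - 3.8703*l^2 - 3.8673*l - 0.7946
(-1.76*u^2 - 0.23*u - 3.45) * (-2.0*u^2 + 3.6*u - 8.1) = 3.52*u^4 - 5.876*u^3 + 20.328*u^2 - 10.557*u + 27.945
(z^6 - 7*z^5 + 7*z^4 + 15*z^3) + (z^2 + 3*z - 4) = z^6 - 7*z^5 + 7*z^4 + 15*z^3 + z^2 + 3*z - 4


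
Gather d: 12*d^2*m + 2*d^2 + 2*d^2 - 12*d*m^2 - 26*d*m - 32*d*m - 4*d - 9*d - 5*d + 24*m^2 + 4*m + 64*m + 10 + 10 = d^2*(12*m + 4) + d*(-12*m^2 - 58*m - 18) + 24*m^2 + 68*m + 20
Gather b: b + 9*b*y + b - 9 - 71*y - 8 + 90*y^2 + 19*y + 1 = b*(9*y + 2) + 90*y^2 - 52*y - 16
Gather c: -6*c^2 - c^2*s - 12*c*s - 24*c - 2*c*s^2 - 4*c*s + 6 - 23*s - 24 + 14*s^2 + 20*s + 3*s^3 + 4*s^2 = c^2*(-s - 6) + c*(-2*s^2 - 16*s - 24) + 3*s^3 + 18*s^2 - 3*s - 18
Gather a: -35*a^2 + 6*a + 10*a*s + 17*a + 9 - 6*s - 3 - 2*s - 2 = -35*a^2 + a*(10*s + 23) - 8*s + 4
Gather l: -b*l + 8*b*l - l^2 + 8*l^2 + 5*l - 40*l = 7*l^2 + l*(7*b - 35)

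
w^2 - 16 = (w - 4)*(w + 4)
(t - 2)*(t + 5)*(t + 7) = t^3 + 10*t^2 + 11*t - 70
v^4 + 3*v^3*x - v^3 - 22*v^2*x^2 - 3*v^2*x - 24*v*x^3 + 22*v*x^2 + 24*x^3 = (v - 1)*(v - 4*x)*(v + x)*(v + 6*x)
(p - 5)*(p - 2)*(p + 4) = p^3 - 3*p^2 - 18*p + 40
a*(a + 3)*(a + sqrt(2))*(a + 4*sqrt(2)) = a^4 + 3*a^3 + 5*sqrt(2)*a^3 + 8*a^2 + 15*sqrt(2)*a^2 + 24*a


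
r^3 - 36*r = r*(r - 6)*(r + 6)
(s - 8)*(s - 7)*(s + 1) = s^3 - 14*s^2 + 41*s + 56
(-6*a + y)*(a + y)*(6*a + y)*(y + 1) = -36*a^3*y - 36*a^3 - 36*a^2*y^2 - 36*a^2*y + a*y^3 + a*y^2 + y^4 + y^3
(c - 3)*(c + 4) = c^2 + c - 12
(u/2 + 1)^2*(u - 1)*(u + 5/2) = u^4/4 + 11*u^3/8 + 15*u^2/8 - u - 5/2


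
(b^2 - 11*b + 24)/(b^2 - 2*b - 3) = (b - 8)/(b + 1)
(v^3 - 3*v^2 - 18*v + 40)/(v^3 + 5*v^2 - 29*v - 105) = (v^2 + 2*v - 8)/(v^2 + 10*v + 21)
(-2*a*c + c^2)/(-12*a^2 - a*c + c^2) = c*(2*a - c)/(12*a^2 + a*c - c^2)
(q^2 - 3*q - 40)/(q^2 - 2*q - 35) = (q - 8)/(q - 7)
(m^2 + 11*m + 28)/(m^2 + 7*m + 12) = (m + 7)/(m + 3)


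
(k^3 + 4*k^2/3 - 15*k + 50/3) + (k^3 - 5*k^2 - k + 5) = 2*k^3 - 11*k^2/3 - 16*k + 65/3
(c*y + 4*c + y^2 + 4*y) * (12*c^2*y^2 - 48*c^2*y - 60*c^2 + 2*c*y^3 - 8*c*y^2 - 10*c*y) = 12*c^3*y^3 - 252*c^3*y - 240*c^3 + 14*c^2*y^4 - 294*c^2*y^2 - 280*c^2*y + 2*c*y^5 - 42*c*y^3 - 40*c*y^2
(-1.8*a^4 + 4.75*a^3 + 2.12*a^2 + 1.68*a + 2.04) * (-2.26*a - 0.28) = 4.068*a^5 - 10.231*a^4 - 6.1212*a^3 - 4.3904*a^2 - 5.0808*a - 0.5712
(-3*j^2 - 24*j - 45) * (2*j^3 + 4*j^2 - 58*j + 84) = -6*j^5 - 60*j^4 - 12*j^3 + 960*j^2 + 594*j - 3780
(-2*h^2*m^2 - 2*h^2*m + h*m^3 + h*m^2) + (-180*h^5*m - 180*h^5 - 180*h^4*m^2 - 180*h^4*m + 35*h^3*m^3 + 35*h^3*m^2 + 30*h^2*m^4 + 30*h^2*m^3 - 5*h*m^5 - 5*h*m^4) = -180*h^5*m - 180*h^5 - 180*h^4*m^2 - 180*h^4*m + 35*h^3*m^3 + 35*h^3*m^2 + 30*h^2*m^4 + 30*h^2*m^3 - 2*h^2*m^2 - 2*h^2*m - 5*h*m^5 - 5*h*m^4 + h*m^3 + h*m^2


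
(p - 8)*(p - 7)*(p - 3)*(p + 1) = p^4 - 17*p^3 + 83*p^2 - 67*p - 168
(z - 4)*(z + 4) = z^2 - 16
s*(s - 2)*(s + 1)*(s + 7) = s^4 + 6*s^3 - 9*s^2 - 14*s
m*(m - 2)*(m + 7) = m^3 + 5*m^2 - 14*m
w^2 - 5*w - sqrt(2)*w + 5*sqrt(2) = (w - 5)*(w - sqrt(2))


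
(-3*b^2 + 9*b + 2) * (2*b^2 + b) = -6*b^4 + 15*b^3 + 13*b^2 + 2*b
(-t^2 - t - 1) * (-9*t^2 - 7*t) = 9*t^4 + 16*t^3 + 16*t^2 + 7*t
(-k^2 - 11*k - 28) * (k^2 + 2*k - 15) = -k^4 - 13*k^3 - 35*k^2 + 109*k + 420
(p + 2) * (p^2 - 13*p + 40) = p^3 - 11*p^2 + 14*p + 80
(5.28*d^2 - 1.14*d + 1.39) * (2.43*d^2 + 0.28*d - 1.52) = 12.8304*d^4 - 1.2918*d^3 - 4.9671*d^2 + 2.122*d - 2.1128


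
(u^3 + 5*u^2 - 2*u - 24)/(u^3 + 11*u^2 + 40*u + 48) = (u - 2)/(u + 4)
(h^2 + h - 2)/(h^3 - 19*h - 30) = (h - 1)/(h^2 - 2*h - 15)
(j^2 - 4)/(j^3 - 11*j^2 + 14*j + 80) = (j - 2)/(j^2 - 13*j + 40)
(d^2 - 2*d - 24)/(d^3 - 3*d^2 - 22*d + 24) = 1/(d - 1)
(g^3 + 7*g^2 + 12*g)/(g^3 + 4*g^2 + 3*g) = (g + 4)/(g + 1)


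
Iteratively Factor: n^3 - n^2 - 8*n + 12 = (n - 2)*(n^2 + n - 6) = (n - 2)^2*(n + 3)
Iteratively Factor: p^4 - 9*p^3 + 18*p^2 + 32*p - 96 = (p - 4)*(p^3 - 5*p^2 - 2*p + 24) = (p - 4)^2*(p^2 - p - 6) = (p - 4)^2*(p - 3)*(p + 2)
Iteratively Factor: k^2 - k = (k - 1)*(k)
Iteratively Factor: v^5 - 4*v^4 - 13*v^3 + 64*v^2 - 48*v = (v + 4)*(v^4 - 8*v^3 + 19*v^2 - 12*v) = v*(v + 4)*(v^3 - 8*v^2 + 19*v - 12) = v*(v - 1)*(v + 4)*(v^2 - 7*v + 12) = v*(v - 4)*(v - 1)*(v + 4)*(v - 3)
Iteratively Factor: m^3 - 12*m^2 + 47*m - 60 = (m - 3)*(m^2 - 9*m + 20) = (m - 4)*(m - 3)*(m - 5)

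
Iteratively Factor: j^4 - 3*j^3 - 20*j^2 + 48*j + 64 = (j - 4)*(j^3 + j^2 - 16*j - 16) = (j - 4)*(j + 1)*(j^2 - 16) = (j - 4)^2*(j + 1)*(j + 4)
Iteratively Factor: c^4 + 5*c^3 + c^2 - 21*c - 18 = (c + 3)*(c^3 + 2*c^2 - 5*c - 6) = (c - 2)*(c + 3)*(c^2 + 4*c + 3) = (c - 2)*(c + 3)^2*(c + 1)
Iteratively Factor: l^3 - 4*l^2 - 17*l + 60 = (l - 3)*(l^2 - l - 20) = (l - 5)*(l - 3)*(l + 4)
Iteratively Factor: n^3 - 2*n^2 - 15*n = (n - 5)*(n^2 + 3*n) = n*(n - 5)*(n + 3)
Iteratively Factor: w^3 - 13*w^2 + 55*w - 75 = (w - 5)*(w^2 - 8*w + 15) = (w - 5)*(w - 3)*(w - 5)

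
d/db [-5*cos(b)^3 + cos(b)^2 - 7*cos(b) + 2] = (15*cos(b)^2 - 2*cos(b) + 7)*sin(b)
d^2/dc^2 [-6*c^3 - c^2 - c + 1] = -36*c - 2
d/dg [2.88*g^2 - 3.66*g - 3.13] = 5.76*g - 3.66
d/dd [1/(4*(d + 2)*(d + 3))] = (-2*d - 5)/(4*(d^4 + 10*d^3 + 37*d^2 + 60*d + 36))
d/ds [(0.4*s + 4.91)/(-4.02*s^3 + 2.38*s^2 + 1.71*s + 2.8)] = (3.216*s^3 + 58.2626*s^2 - 23.3716*s - 7.2761)/(16.1604*s^6 - 19.1352*s^5 - 8.084*s^4 - 14.3724*s^3 + 16.2521*s^2 + 9.576*s + 7.84)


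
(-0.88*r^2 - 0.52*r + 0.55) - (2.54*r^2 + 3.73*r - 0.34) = -3.42*r^2 - 4.25*r + 0.89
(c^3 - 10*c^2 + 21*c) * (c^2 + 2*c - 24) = c^5 - 8*c^4 - 23*c^3 + 282*c^2 - 504*c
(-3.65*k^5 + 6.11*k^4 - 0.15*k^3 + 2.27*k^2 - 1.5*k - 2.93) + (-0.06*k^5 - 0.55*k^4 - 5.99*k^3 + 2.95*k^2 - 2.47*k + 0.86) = -3.71*k^5 + 5.56*k^4 - 6.14*k^3 + 5.22*k^2 - 3.97*k - 2.07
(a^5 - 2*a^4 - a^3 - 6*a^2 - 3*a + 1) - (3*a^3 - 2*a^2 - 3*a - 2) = a^5 - 2*a^4 - 4*a^3 - 4*a^2 + 3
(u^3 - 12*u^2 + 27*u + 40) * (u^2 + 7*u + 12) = u^5 - 5*u^4 - 45*u^3 + 85*u^2 + 604*u + 480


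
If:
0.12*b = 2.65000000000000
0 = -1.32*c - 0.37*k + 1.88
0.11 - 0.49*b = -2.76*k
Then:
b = 22.08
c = 0.34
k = 3.88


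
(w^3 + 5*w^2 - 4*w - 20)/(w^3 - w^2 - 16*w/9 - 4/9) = 9*(w^2 + 7*w + 10)/(9*w^2 + 9*w + 2)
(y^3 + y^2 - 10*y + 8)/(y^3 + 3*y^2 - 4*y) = (y - 2)/y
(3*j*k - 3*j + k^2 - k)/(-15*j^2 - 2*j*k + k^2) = (1 - k)/(5*j - k)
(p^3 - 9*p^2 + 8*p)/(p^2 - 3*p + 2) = p*(p - 8)/(p - 2)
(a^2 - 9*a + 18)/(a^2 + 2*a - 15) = (a - 6)/(a + 5)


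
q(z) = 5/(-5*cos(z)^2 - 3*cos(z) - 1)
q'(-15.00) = -5.79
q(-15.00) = -3.11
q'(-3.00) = -0.57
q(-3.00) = -1.71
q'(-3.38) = 1.01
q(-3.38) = -1.78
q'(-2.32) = -8.57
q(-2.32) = -3.92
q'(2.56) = 3.74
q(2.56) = -2.52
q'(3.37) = -0.96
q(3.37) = -1.77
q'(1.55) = -14.15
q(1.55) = -4.70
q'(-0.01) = 0.01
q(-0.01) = -0.56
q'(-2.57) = -3.61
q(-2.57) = -2.48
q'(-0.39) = 0.36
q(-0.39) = -0.62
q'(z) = 5*(-10*sin(z)*cos(z) - 3*sin(z))/(-5*cos(z)^2 - 3*cos(z) - 1)^2 = -5*(10*cos(z) + 3)*sin(z)/(5*cos(z)^2 + 3*cos(z) + 1)^2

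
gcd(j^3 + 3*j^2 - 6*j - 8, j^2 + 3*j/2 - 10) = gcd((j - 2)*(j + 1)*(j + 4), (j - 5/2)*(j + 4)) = j + 4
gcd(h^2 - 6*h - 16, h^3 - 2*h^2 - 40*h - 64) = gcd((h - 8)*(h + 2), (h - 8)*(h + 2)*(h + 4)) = h^2 - 6*h - 16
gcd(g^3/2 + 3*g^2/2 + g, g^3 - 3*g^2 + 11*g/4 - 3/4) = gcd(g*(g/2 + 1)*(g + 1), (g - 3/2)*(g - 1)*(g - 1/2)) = 1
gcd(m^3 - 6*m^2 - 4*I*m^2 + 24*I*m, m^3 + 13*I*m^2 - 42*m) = m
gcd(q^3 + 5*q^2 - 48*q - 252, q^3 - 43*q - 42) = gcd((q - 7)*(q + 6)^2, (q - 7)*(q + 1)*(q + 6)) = q^2 - q - 42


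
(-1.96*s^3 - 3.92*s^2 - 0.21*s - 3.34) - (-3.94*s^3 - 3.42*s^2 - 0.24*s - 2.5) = 1.98*s^3 - 0.5*s^2 + 0.03*s - 0.84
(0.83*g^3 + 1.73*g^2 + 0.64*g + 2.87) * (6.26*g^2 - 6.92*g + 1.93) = 5.1958*g^5 + 5.0862*g^4 - 6.3633*g^3 + 16.8763*g^2 - 18.6252*g + 5.5391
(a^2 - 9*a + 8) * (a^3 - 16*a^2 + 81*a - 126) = a^5 - 25*a^4 + 233*a^3 - 983*a^2 + 1782*a - 1008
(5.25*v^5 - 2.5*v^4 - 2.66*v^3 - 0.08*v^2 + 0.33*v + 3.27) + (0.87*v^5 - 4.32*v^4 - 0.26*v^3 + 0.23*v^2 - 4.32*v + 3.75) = 6.12*v^5 - 6.82*v^4 - 2.92*v^3 + 0.15*v^2 - 3.99*v + 7.02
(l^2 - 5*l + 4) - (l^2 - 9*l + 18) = 4*l - 14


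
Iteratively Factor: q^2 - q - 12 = (q - 4)*(q + 3)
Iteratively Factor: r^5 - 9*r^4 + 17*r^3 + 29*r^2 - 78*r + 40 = (r - 4)*(r^4 - 5*r^3 - 3*r^2 + 17*r - 10) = (r - 4)*(r - 1)*(r^3 - 4*r^2 - 7*r + 10) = (r - 4)*(r - 1)^2*(r^2 - 3*r - 10) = (r - 4)*(r - 1)^2*(r + 2)*(r - 5)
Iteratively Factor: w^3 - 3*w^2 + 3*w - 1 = (w - 1)*(w^2 - 2*w + 1) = (w - 1)^2*(w - 1)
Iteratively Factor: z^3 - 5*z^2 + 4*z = (z - 1)*(z^2 - 4*z) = z*(z - 1)*(z - 4)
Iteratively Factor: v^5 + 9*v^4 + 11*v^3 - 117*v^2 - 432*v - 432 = (v + 4)*(v^4 + 5*v^3 - 9*v^2 - 81*v - 108) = (v - 4)*(v + 4)*(v^3 + 9*v^2 + 27*v + 27) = (v - 4)*(v + 3)*(v + 4)*(v^2 + 6*v + 9) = (v - 4)*(v + 3)^2*(v + 4)*(v + 3)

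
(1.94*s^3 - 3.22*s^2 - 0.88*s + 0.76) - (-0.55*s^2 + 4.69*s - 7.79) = 1.94*s^3 - 2.67*s^2 - 5.57*s + 8.55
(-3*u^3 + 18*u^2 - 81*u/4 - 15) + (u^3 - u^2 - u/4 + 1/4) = -2*u^3 + 17*u^2 - 41*u/2 - 59/4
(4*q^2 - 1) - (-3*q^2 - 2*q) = 7*q^2 + 2*q - 1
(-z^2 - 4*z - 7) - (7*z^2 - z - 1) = -8*z^2 - 3*z - 6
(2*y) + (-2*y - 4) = -4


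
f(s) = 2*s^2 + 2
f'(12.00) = 48.00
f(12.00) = 290.00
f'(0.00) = 0.00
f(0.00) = 2.00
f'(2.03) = 8.12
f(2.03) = 10.24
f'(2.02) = 8.08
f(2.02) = 10.16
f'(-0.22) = -0.88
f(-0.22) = 2.10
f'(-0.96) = -3.84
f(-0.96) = 3.84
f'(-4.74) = -18.96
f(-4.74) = 46.94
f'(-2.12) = -8.48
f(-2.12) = 10.99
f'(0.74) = 2.96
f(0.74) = 3.10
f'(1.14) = 4.56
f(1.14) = 4.60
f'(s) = 4*s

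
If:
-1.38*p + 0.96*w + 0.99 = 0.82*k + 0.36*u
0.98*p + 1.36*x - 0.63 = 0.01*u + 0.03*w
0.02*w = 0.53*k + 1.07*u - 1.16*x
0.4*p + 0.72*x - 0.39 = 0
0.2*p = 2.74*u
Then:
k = 1.86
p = -0.50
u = -0.04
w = -0.17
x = 0.82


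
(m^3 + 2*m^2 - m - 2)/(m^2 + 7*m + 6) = (m^2 + m - 2)/(m + 6)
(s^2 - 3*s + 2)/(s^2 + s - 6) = (s - 1)/(s + 3)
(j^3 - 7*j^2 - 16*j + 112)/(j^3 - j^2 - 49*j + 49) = (j^2 - 16)/(j^2 + 6*j - 7)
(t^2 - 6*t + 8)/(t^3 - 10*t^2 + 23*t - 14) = (t - 4)/(t^2 - 8*t + 7)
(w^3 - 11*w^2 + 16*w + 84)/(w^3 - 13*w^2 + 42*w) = (w + 2)/w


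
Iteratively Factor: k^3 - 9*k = (k + 3)*(k^2 - 3*k) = k*(k + 3)*(k - 3)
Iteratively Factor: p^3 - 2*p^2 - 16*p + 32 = (p - 4)*(p^2 + 2*p - 8) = (p - 4)*(p - 2)*(p + 4)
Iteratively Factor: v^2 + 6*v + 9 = (v + 3)*(v + 3)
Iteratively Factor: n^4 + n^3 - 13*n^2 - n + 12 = (n - 3)*(n^3 + 4*n^2 - n - 4) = (n - 3)*(n + 4)*(n^2 - 1) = (n - 3)*(n - 1)*(n + 4)*(n + 1)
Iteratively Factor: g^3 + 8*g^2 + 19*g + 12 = (g + 3)*(g^2 + 5*g + 4) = (g + 1)*(g + 3)*(g + 4)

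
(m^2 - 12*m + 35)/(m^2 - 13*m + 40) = (m - 7)/(m - 8)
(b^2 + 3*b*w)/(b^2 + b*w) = (b + 3*w)/(b + w)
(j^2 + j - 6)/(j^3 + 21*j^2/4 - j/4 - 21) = 4*(j - 2)/(4*j^2 + 9*j - 28)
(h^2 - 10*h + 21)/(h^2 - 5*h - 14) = (h - 3)/(h + 2)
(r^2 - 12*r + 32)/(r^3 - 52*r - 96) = (r - 4)/(r^2 + 8*r + 12)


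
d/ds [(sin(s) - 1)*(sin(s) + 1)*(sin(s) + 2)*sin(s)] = 2*(2*sin(s)^3 + 3*sin(s)^2 - sin(s) - 1)*cos(s)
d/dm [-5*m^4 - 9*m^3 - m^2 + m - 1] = -20*m^3 - 27*m^2 - 2*m + 1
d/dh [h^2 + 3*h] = 2*h + 3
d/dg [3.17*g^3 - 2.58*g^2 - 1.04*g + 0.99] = 9.51*g^2 - 5.16*g - 1.04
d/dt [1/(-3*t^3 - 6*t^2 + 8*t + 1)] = (9*t^2 + 12*t - 8)/(3*t^3 + 6*t^2 - 8*t - 1)^2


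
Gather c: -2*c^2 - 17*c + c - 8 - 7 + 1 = -2*c^2 - 16*c - 14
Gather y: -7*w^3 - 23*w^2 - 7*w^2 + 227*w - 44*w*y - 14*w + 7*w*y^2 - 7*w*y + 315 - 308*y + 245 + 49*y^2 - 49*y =-7*w^3 - 30*w^2 + 213*w + y^2*(7*w + 49) + y*(-51*w - 357) + 560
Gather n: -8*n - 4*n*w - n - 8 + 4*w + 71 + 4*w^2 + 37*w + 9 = n*(-4*w - 9) + 4*w^2 + 41*w + 72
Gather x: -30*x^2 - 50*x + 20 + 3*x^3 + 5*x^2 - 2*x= 3*x^3 - 25*x^2 - 52*x + 20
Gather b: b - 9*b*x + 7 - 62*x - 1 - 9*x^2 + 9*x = b*(1 - 9*x) - 9*x^2 - 53*x + 6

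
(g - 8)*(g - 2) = g^2 - 10*g + 16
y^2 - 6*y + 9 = (y - 3)^2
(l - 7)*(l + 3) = l^2 - 4*l - 21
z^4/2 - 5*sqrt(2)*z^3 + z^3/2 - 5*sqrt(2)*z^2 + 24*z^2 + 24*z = z*(z/2 + 1/2)*(z - 6*sqrt(2))*(z - 4*sqrt(2))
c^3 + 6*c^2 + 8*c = c*(c + 2)*(c + 4)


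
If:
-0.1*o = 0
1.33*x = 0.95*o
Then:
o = 0.00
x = 0.00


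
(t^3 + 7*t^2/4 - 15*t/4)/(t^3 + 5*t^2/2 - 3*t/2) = (4*t - 5)/(2*(2*t - 1))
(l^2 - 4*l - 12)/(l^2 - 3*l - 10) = (l - 6)/(l - 5)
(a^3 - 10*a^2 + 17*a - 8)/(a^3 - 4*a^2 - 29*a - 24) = (a^2 - 2*a + 1)/(a^2 + 4*a + 3)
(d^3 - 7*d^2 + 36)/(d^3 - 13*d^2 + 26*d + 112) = (d^2 - 9*d + 18)/(d^2 - 15*d + 56)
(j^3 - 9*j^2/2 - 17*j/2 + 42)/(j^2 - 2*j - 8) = (2*j^2 - j - 21)/(2*(j + 2))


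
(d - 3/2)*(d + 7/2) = d^2 + 2*d - 21/4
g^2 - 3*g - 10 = (g - 5)*(g + 2)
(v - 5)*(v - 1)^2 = v^3 - 7*v^2 + 11*v - 5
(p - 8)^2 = p^2 - 16*p + 64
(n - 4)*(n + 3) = n^2 - n - 12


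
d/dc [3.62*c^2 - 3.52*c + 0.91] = 7.24*c - 3.52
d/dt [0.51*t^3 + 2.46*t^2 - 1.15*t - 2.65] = 1.53*t^2 + 4.92*t - 1.15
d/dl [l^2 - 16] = 2*l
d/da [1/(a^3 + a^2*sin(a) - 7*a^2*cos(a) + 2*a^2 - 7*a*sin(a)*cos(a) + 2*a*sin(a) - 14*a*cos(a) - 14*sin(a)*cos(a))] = (-7*a^2*sin(a) - a^2*cos(a) - 3*a^2 - 16*a*sin(a) + 12*a*cos(a) + 7*a*cos(2*a) - 4*a - 2*sin(a) + 7*sin(2*a)/2 + 14*cos(a) + 14*cos(2*a))/((a + 2)^2*(a + sin(a))^2*(a - 7*cos(a))^2)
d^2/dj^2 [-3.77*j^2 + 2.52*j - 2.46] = -7.54000000000000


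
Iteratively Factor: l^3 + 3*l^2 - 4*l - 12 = (l - 2)*(l^2 + 5*l + 6) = (l - 2)*(l + 2)*(l + 3)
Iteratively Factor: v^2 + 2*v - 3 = (v + 3)*(v - 1)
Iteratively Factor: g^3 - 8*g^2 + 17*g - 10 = (g - 5)*(g^2 - 3*g + 2) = (g - 5)*(g - 2)*(g - 1)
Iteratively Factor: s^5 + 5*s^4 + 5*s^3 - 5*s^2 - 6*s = (s + 1)*(s^4 + 4*s^3 + s^2 - 6*s) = (s + 1)*(s + 3)*(s^3 + s^2 - 2*s) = (s + 1)*(s + 2)*(s + 3)*(s^2 - s) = s*(s + 1)*(s + 2)*(s + 3)*(s - 1)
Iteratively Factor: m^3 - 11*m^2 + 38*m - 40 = (m - 5)*(m^2 - 6*m + 8) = (m - 5)*(m - 2)*(m - 4)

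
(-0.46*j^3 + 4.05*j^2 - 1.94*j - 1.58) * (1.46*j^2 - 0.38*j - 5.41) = -0.6716*j^5 + 6.0878*j^4 - 1.8828*j^3 - 23.4801*j^2 + 11.0958*j + 8.5478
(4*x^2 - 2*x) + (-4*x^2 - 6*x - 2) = -8*x - 2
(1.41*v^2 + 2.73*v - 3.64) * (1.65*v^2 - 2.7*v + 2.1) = 2.3265*v^4 + 0.6975*v^3 - 10.416*v^2 + 15.561*v - 7.644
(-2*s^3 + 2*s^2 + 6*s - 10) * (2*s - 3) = -4*s^4 + 10*s^3 + 6*s^2 - 38*s + 30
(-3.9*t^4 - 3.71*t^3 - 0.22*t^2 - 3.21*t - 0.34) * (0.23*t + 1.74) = -0.897*t^5 - 7.6393*t^4 - 6.506*t^3 - 1.1211*t^2 - 5.6636*t - 0.5916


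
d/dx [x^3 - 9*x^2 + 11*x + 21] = 3*x^2 - 18*x + 11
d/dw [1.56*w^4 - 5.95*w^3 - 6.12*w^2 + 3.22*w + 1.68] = 6.24*w^3 - 17.85*w^2 - 12.24*w + 3.22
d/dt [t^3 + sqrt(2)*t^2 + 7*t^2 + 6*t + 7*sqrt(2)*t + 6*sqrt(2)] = 3*t^2 + 2*sqrt(2)*t + 14*t + 6 + 7*sqrt(2)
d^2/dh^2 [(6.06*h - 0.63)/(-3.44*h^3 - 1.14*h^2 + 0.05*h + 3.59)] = (-430.269696*h^5 - 53.12736*h^4 + 21.693936*h^3 - 893.800584*h^2 - 102.340908*h + 7.335366)/(40.707584*h^9 + 40.470912*h^8 + 11.636832*h^7 - 127.142808*h^6 - 84.640404*h^5 - 10.283262*h^4 + 134.232847*h^3 + 44.050377*h^2 - 1.933215*h - 46.268279)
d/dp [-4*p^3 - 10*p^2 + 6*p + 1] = -12*p^2 - 20*p + 6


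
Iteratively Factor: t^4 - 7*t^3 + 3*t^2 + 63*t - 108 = (t + 3)*(t^3 - 10*t^2 + 33*t - 36) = (t - 4)*(t + 3)*(t^2 - 6*t + 9) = (t - 4)*(t - 3)*(t + 3)*(t - 3)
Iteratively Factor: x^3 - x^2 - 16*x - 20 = (x + 2)*(x^2 - 3*x - 10) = (x + 2)^2*(x - 5)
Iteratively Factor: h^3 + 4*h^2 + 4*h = (h)*(h^2 + 4*h + 4) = h*(h + 2)*(h + 2)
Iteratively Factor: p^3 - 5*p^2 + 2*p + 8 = (p - 2)*(p^2 - 3*p - 4) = (p - 4)*(p - 2)*(p + 1)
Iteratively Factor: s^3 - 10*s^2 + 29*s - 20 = (s - 5)*(s^2 - 5*s + 4) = (s - 5)*(s - 4)*(s - 1)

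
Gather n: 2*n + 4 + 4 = 2*n + 8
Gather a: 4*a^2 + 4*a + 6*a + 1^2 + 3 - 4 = 4*a^2 + 10*a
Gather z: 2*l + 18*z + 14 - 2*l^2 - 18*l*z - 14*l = -2*l^2 - 12*l + z*(18 - 18*l) + 14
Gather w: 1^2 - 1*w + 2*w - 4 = w - 3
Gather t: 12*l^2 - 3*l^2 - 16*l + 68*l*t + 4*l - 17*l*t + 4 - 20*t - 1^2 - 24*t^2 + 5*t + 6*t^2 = 9*l^2 - 12*l - 18*t^2 + t*(51*l - 15) + 3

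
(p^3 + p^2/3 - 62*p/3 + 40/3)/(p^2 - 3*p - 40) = (3*p^2 - 14*p + 8)/(3*(p - 8))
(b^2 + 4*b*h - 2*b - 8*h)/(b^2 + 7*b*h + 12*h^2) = (b - 2)/(b + 3*h)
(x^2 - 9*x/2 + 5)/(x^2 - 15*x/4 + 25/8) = 4*(x - 2)/(4*x - 5)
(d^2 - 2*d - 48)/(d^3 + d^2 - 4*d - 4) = (d^2 - 2*d - 48)/(d^3 + d^2 - 4*d - 4)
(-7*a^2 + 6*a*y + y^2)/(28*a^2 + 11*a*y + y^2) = (-a + y)/(4*a + y)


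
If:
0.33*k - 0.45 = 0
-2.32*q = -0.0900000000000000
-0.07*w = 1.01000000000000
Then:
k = 1.36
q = 0.04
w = -14.43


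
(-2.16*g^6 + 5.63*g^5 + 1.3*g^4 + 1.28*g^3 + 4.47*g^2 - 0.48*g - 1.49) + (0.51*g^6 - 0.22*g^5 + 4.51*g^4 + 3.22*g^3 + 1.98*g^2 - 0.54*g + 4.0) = -1.65*g^6 + 5.41*g^5 + 5.81*g^4 + 4.5*g^3 + 6.45*g^2 - 1.02*g + 2.51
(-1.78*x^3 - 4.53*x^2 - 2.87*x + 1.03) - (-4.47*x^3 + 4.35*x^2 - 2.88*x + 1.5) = 2.69*x^3 - 8.88*x^2 + 0.00999999999999979*x - 0.47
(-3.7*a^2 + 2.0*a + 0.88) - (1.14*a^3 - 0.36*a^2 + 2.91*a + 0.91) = -1.14*a^3 - 3.34*a^2 - 0.91*a - 0.03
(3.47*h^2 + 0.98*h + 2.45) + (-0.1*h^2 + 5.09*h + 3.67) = 3.37*h^2 + 6.07*h + 6.12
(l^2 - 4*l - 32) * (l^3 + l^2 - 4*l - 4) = l^5 - 3*l^4 - 40*l^3 - 20*l^2 + 144*l + 128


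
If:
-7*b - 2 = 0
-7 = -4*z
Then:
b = -2/7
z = 7/4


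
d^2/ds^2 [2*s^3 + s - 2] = 12*s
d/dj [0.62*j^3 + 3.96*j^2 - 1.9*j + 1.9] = 1.86*j^2 + 7.92*j - 1.9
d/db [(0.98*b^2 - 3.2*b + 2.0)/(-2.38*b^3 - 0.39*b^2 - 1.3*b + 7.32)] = (2.3324*b^4 - 15.232*b^3 + 11.758*b^2 + 15.9072*b - 20.824)/(5.6644*b^6 + 1.8564*b^5 + 6.3401*b^4 - 33.8292*b^3 - 4.0196*b^2 - 19.032*b + 53.5824)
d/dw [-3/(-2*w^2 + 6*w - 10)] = 3*(3 - 2*w)/(2*(w^2 - 3*w + 5)^2)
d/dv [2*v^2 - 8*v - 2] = 4*v - 8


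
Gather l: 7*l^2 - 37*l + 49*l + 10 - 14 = 7*l^2 + 12*l - 4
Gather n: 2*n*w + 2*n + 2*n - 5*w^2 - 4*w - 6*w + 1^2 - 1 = n*(2*w + 4) - 5*w^2 - 10*w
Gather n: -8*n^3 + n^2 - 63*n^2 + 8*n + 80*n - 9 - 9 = -8*n^3 - 62*n^2 + 88*n - 18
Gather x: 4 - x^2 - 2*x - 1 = -x^2 - 2*x + 3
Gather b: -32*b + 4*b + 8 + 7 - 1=14 - 28*b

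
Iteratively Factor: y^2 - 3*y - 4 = (y + 1)*(y - 4)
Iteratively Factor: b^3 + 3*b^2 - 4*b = (b)*(b^2 + 3*b - 4) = b*(b + 4)*(b - 1)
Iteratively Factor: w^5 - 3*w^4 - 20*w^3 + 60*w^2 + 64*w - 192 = (w + 2)*(w^4 - 5*w^3 - 10*w^2 + 80*w - 96) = (w - 4)*(w + 2)*(w^3 - w^2 - 14*w + 24) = (w - 4)*(w - 3)*(w + 2)*(w^2 + 2*w - 8) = (w - 4)*(w - 3)*(w - 2)*(w + 2)*(w + 4)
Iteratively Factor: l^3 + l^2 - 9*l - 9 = (l + 3)*(l^2 - 2*l - 3) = (l - 3)*(l + 3)*(l + 1)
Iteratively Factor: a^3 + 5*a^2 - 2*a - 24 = (a + 4)*(a^2 + a - 6) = (a - 2)*(a + 4)*(a + 3)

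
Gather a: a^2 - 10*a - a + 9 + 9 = a^2 - 11*a + 18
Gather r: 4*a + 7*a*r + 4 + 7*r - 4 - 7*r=7*a*r + 4*a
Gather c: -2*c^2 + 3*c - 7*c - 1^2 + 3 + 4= -2*c^2 - 4*c + 6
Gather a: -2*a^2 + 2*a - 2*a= -2*a^2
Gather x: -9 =-9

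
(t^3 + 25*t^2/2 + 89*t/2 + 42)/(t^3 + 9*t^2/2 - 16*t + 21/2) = (2*t^2 + 11*t + 12)/(2*t^2 - 5*t + 3)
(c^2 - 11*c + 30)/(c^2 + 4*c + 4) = (c^2 - 11*c + 30)/(c^2 + 4*c + 4)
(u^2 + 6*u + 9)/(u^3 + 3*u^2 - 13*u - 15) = (u^2 + 6*u + 9)/(u^3 + 3*u^2 - 13*u - 15)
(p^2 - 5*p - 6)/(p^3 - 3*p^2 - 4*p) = (p - 6)/(p*(p - 4))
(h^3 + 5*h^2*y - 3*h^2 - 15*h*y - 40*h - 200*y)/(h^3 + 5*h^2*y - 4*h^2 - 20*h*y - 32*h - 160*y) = (h + 5)/(h + 4)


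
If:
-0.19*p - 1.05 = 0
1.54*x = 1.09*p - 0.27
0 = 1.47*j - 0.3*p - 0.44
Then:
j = -0.83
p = -5.53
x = -4.09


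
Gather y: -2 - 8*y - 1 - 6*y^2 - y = -6*y^2 - 9*y - 3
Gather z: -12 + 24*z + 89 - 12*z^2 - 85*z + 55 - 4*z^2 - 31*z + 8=-16*z^2 - 92*z + 140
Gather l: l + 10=l + 10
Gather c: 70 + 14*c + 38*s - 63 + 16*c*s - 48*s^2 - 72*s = c*(16*s + 14) - 48*s^2 - 34*s + 7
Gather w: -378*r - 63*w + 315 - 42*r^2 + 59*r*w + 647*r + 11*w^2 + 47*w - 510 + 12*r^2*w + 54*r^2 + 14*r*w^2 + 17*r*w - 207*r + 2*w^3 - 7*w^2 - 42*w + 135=12*r^2 + 62*r + 2*w^3 + w^2*(14*r + 4) + w*(12*r^2 + 76*r - 58) - 60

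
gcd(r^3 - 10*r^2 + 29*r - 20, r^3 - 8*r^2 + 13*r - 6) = r - 1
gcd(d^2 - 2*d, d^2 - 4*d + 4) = d - 2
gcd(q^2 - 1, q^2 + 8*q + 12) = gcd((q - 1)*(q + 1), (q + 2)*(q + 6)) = 1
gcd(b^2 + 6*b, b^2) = b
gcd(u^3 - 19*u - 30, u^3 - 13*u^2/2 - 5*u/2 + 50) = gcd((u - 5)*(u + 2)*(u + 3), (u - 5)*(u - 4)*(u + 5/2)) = u - 5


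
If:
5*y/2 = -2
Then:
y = -4/5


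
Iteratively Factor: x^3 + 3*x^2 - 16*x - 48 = (x + 3)*(x^2 - 16) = (x + 3)*(x + 4)*(x - 4)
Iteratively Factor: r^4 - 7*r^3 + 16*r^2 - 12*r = (r)*(r^3 - 7*r^2 + 16*r - 12) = r*(r - 2)*(r^2 - 5*r + 6) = r*(r - 3)*(r - 2)*(r - 2)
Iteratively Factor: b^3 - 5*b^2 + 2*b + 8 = (b + 1)*(b^2 - 6*b + 8) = (b - 4)*(b + 1)*(b - 2)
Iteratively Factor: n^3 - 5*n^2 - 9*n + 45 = (n + 3)*(n^2 - 8*n + 15) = (n - 5)*(n + 3)*(n - 3)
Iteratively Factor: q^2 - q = (q)*(q - 1)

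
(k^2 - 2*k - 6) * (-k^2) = -k^4 + 2*k^3 + 6*k^2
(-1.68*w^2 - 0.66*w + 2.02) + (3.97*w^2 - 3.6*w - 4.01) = 2.29*w^2 - 4.26*w - 1.99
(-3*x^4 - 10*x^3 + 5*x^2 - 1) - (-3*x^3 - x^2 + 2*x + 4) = -3*x^4 - 7*x^3 + 6*x^2 - 2*x - 5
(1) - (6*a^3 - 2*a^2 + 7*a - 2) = -6*a^3 + 2*a^2 - 7*a + 3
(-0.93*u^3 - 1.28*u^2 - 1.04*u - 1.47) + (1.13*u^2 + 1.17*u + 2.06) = -0.93*u^3 - 0.15*u^2 + 0.13*u + 0.59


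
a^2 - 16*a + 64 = (a - 8)^2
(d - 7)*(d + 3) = d^2 - 4*d - 21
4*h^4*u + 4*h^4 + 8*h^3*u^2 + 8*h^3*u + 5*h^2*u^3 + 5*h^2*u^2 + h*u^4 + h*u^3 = (h + u)*(2*h + u)^2*(h*u + h)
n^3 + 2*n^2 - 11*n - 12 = (n - 3)*(n + 1)*(n + 4)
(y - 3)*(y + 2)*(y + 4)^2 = y^4 + 7*y^3 + 2*y^2 - 64*y - 96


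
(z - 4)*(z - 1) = z^2 - 5*z + 4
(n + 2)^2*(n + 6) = n^3 + 10*n^2 + 28*n + 24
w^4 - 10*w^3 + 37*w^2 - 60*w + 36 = (w - 3)^2*(w - 2)^2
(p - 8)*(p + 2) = p^2 - 6*p - 16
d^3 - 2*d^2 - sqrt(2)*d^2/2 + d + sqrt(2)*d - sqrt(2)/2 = (d - 1)^2*(d - sqrt(2)/2)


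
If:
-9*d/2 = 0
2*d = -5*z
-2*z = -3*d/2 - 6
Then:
No Solution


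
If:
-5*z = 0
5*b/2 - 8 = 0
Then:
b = 16/5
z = 0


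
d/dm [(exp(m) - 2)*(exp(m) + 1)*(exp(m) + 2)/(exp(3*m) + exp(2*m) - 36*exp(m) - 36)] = -64*exp(2*m)/(exp(4*m) - 72*exp(2*m) + 1296)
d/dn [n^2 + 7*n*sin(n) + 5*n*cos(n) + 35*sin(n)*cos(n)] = -5*n*sin(n) + 7*n*cos(n) + 2*n + 7*sin(n) + 5*cos(n) + 35*cos(2*n)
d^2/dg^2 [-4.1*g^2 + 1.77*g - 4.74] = -8.20000000000000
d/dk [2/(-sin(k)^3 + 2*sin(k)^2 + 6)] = 2*(3*sin(k) - 4)*sin(k)*cos(k)/(sin(k)^3 - 2*sin(k)^2 - 6)^2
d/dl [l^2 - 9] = 2*l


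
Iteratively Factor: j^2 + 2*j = (j + 2)*(j)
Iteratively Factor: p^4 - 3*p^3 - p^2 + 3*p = (p + 1)*(p^3 - 4*p^2 + 3*p) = (p - 3)*(p + 1)*(p^2 - p) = p*(p - 3)*(p + 1)*(p - 1)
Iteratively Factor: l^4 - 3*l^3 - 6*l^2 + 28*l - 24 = (l - 2)*(l^3 - l^2 - 8*l + 12) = (l - 2)^2*(l^2 + l - 6) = (l - 2)^3*(l + 3)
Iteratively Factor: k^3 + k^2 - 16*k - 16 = (k - 4)*(k^2 + 5*k + 4) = (k - 4)*(k + 1)*(k + 4)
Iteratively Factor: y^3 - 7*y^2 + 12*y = (y - 3)*(y^2 - 4*y) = (y - 4)*(y - 3)*(y)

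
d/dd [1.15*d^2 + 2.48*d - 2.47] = 2.3*d + 2.48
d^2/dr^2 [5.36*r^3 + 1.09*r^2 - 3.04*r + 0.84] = 32.16*r + 2.18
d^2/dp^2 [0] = 0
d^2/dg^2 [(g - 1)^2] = 2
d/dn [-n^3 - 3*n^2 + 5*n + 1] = -3*n^2 - 6*n + 5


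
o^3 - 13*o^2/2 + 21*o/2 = o*(o - 7/2)*(o - 3)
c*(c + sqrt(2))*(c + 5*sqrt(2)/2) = c^3 + 7*sqrt(2)*c^2/2 + 5*c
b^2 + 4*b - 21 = (b - 3)*(b + 7)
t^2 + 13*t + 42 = (t + 6)*(t + 7)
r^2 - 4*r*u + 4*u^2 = (r - 2*u)^2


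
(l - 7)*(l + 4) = l^2 - 3*l - 28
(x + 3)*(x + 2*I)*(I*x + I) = I*x^3 - 2*x^2 + 4*I*x^2 - 8*x + 3*I*x - 6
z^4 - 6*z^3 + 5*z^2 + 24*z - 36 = (z - 3)^2*(z - 2)*(z + 2)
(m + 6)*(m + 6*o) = m^2 + 6*m*o + 6*m + 36*o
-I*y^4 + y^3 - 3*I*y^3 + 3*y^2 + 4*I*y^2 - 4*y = y*(y - 1)*(y + 4)*(-I*y + 1)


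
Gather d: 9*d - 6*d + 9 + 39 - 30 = 3*d + 18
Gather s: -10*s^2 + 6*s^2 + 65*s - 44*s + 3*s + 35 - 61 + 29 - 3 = -4*s^2 + 24*s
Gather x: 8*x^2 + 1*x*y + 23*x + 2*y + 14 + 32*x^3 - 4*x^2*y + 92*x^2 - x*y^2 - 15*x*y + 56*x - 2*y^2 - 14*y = 32*x^3 + x^2*(100 - 4*y) + x*(-y^2 - 14*y + 79) - 2*y^2 - 12*y + 14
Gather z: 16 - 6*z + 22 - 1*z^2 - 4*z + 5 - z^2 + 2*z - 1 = -2*z^2 - 8*z + 42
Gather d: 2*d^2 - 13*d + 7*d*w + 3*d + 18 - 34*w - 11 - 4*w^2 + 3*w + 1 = 2*d^2 + d*(7*w - 10) - 4*w^2 - 31*w + 8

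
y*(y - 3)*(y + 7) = y^3 + 4*y^2 - 21*y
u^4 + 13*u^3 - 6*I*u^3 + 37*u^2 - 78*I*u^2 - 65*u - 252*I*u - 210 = (u + 6)*(u + 7)*(u - 5*I)*(u - I)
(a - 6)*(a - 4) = a^2 - 10*a + 24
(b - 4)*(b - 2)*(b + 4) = b^3 - 2*b^2 - 16*b + 32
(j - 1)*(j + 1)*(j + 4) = j^3 + 4*j^2 - j - 4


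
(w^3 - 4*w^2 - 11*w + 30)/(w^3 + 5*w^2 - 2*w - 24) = (w - 5)/(w + 4)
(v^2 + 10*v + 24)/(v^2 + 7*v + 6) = (v + 4)/(v + 1)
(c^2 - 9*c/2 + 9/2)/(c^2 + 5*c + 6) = (2*c^2 - 9*c + 9)/(2*(c^2 + 5*c + 6))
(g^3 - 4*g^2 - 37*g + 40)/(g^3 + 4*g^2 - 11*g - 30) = (g^2 - 9*g + 8)/(g^2 - g - 6)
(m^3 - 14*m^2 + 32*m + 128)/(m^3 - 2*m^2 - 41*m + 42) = (m^3 - 14*m^2 + 32*m + 128)/(m^3 - 2*m^2 - 41*m + 42)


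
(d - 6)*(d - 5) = d^2 - 11*d + 30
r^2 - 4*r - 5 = (r - 5)*(r + 1)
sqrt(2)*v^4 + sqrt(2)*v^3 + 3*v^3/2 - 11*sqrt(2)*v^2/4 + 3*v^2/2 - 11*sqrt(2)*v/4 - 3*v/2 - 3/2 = (v + 1)*(v - sqrt(2))*(v + 3*sqrt(2)/2)*(sqrt(2)*v + 1/2)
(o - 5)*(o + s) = o^2 + o*s - 5*o - 5*s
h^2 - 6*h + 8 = (h - 4)*(h - 2)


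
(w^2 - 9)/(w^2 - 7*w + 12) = (w + 3)/(w - 4)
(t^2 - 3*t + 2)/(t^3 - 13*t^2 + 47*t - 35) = (t - 2)/(t^2 - 12*t + 35)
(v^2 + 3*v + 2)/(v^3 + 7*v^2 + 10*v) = (v + 1)/(v*(v + 5))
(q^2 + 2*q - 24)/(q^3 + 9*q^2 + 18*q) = (q - 4)/(q*(q + 3))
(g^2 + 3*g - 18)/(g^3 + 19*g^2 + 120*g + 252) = (g - 3)/(g^2 + 13*g + 42)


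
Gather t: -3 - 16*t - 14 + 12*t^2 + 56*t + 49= 12*t^2 + 40*t + 32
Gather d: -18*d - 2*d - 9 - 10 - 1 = -20*d - 20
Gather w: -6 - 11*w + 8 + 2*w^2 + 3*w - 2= 2*w^2 - 8*w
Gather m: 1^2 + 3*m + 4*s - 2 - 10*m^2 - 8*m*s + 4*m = -10*m^2 + m*(7 - 8*s) + 4*s - 1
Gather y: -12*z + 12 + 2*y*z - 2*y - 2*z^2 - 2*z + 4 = y*(2*z - 2) - 2*z^2 - 14*z + 16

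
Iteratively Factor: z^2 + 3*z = (z + 3)*(z)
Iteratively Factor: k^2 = (k)*(k)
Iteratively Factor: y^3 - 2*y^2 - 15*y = (y + 3)*(y^2 - 5*y) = y*(y + 3)*(y - 5)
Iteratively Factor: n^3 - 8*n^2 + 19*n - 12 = (n - 3)*(n^2 - 5*n + 4) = (n - 4)*(n - 3)*(n - 1)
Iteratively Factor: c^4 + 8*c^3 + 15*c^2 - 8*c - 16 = (c + 4)*(c^3 + 4*c^2 - c - 4) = (c - 1)*(c + 4)*(c^2 + 5*c + 4) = (c - 1)*(c + 1)*(c + 4)*(c + 4)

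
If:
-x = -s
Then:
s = x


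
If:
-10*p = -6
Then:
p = 3/5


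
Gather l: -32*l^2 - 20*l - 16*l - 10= -32*l^2 - 36*l - 10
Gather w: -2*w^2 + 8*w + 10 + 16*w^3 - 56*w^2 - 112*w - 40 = 16*w^3 - 58*w^2 - 104*w - 30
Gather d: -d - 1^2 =-d - 1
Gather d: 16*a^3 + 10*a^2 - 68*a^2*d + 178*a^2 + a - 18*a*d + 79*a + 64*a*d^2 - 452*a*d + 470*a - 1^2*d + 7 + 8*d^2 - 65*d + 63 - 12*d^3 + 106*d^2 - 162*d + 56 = 16*a^3 + 188*a^2 + 550*a - 12*d^3 + d^2*(64*a + 114) + d*(-68*a^2 - 470*a - 228) + 126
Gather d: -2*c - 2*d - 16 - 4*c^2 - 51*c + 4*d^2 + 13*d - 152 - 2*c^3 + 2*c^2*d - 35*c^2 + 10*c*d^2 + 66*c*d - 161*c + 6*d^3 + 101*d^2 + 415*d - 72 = -2*c^3 - 39*c^2 - 214*c + 6*d^3 + d^2*(10*c + 105) + d*(2*c^2 + 66*c + 426) - 240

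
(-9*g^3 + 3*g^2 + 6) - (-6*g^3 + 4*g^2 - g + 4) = -3*g^3 - g^2 + g + 2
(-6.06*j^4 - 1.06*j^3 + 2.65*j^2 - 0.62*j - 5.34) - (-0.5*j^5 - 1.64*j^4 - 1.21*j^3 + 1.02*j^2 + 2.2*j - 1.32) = 0.5*j^5 - 4.42*j^4 + 0.15*j^3 + 1.63*j^2 - 2.82*j - 4.02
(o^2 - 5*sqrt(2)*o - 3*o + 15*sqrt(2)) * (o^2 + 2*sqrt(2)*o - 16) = o^4 - 3*sqrt(2)*o^3 - 3*o^3 - 36*o^2 + 9*sqrt(2)*o^2 + 108*o + 80*sqrt(2)*o - 240*sqrt(2)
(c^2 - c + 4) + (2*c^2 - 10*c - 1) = 3*c^2 - 11*c + 3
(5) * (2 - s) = 10 - 5*s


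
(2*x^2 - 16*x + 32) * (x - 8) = 2*x^3 - 32*x^2 + 160*x - 256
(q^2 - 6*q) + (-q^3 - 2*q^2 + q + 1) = -q^3 - q^2 - 5*q + 1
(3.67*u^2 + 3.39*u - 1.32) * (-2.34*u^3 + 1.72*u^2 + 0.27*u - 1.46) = -8.5878*u^5 - 1.6202*u^4 + 9.9105*u^3 - 6.7133*u^2 - 5.3058*u + 1.9272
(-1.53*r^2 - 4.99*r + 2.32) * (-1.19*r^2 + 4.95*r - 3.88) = 1.8207*r^4 - 1.6354*r^3 - 21.5249*r^2 + 30.8452*r - 9.0016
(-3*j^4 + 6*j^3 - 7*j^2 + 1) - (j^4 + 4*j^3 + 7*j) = -4*j^4 + 2*j^3 - 7*j^2 - 7*j + 1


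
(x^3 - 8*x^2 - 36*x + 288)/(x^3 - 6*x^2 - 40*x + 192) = (x - 6)/(x - 4)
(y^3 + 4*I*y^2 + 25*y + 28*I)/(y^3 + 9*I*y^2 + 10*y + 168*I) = (y + I)/(y + 6*I)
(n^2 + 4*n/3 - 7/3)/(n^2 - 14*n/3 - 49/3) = (n - 1)/(n - 7)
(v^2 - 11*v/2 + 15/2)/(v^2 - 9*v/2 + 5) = (v - 3)/(v - 2)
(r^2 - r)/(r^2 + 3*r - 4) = r/(r + 4)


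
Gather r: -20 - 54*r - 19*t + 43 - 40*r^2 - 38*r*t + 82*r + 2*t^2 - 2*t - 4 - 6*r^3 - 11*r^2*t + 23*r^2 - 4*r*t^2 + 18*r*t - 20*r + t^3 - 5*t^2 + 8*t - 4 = -6*r^3 + r^2*(-11*t - 17) + r*(-4*t^2 - 20*t + 8) + t^3 - 3*t^2 - 13*t + 15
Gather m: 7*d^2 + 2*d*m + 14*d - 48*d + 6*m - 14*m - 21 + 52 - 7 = 7*d^2 - 34*d + m*(2*d - 8) + 24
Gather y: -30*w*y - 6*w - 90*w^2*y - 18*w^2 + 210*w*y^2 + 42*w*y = -18*w^2 + 210*w*y^2 - 6*w + y*(-90*w^2 + 12*w)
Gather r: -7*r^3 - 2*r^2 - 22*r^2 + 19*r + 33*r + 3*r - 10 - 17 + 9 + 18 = -7*r^3 - 24*r^2 + 55*r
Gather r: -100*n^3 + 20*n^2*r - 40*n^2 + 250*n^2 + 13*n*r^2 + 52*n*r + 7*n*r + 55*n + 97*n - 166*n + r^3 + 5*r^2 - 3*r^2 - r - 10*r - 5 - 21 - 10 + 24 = -100*n^3 + 210*n^2 - 14*n + r^3 + r^2*(13*n + 2) + r*(20*n^2 + 59*n - 11) - 12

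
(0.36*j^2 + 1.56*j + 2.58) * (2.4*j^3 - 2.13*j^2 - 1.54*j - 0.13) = 0.864*j^5 + 2.9772*j^4 + 2.3148*j^3 - 7.9446*j^2 - 4.176*j - 0.3354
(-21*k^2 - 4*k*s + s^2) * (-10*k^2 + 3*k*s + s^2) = 210*k^4 - 23*k^3*s - 43*k^2*s^2 - k*s^3 + s^4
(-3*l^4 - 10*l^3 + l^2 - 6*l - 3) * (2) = -6*l^4 - 20*l^3 + 2*l^2 - 12*l - 6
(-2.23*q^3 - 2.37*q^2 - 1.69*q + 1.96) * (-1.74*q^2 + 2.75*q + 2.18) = 3.8802*q^5 - 2.0087*q^4 - 8.4383*q^3 - 13.2245*q^2 + 1.7058*q + 4.2728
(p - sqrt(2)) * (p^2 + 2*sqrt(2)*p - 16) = p^3 + sqrt(2)*p^2 - 20*p + 16*sqrt(2)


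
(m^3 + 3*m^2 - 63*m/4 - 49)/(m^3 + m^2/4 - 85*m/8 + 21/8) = 2*(2*m^2 - m - 28)/(4*m^2 - 13*m + 3)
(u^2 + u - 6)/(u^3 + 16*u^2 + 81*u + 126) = (u - 2)/(u^2 + 13*u + 42)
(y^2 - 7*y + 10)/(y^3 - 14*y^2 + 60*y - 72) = (y - 5)/(y^2 - 12*y + 36)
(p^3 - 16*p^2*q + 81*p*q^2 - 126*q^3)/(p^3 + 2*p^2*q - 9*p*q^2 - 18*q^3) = (p^2 - 13*p*q + 42*q^2)/(p^2 + 5*p*q + 6*q^2)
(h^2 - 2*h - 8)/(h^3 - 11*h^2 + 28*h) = (h + 2)/(h*(h - 7))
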